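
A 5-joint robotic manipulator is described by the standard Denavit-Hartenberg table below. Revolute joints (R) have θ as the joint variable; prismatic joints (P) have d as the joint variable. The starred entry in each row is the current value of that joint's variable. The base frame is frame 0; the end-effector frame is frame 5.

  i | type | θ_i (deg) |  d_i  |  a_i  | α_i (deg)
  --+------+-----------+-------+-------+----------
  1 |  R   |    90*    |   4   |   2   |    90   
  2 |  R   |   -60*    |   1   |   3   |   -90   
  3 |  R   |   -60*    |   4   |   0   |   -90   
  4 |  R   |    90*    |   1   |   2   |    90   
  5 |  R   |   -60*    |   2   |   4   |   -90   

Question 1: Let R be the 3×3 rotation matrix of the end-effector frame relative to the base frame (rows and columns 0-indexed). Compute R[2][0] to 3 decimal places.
End-effector x-axis (col 0 of R) = (0.4330,-0.8080,0.3995)
R[2][0] = 0.3995

0.400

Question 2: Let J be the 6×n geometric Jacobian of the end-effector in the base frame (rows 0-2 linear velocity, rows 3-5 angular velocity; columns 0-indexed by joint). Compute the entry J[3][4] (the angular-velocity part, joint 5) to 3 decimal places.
0.866

axis z_4 = (0.8660,0.2500,-0.4330); lever o_n−o_4 = (3.4641,-2.7321,0.7321)
cross product → J_v[:, 4] = (-1.0000,-2.1340,-3.2321)
J_ω[:, 4] = z_4
entry J[3][4] = 0.8660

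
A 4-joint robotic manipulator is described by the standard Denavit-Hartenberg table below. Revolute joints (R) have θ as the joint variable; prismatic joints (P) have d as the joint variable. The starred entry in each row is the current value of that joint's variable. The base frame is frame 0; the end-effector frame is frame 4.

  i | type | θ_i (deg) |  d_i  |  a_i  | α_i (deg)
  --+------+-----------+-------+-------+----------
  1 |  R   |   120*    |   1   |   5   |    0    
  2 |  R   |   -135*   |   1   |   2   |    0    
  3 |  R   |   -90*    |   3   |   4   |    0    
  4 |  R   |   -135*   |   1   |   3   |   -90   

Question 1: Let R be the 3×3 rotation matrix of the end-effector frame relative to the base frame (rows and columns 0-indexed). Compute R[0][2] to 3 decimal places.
End-effector z-axis (col 2 of R) = (-0.8660,-0.5000,0.0000)
R[0][2] = -0.8660

-0.866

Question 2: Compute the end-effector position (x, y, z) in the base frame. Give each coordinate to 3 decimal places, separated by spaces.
-3.103 2.547 6.000

after link 1: o_1 = (-2.5000, 4.3301, 1.0000)
after link 2: o_2 = (-0.5681, 3.8125, 2.0000)
after link 3: o_3 = (-1.6034, -0.0512, 5.0000)
after link 4: o_4 = (-3.1034, 2.5469, 6.0000)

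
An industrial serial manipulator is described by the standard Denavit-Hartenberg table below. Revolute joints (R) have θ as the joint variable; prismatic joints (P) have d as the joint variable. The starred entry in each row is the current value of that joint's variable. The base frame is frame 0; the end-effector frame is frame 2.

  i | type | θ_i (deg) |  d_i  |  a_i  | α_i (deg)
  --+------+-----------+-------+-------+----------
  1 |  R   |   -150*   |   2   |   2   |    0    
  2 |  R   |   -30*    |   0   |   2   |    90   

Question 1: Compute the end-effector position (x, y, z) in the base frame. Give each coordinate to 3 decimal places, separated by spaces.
-3.732 -1.000 2.000

after link 1: o_1 = (-1.7321, -1.0000, 2.0000)
after link 2: o_2 = (-3.7321, -1.0000, 2.0000)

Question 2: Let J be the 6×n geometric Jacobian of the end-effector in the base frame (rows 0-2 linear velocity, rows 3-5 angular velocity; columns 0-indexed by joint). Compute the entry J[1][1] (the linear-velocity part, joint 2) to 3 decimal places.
axis z_1 = (0.0000,0.0000,1.0000); lever o_n−o_1 = (-2.0000,0.0000,0.0000)
cross product → J_v[:, 1] = (0.0000,-2.0000,0.0000)
J_ω[:, 1] = z_1
entry J[1][1] = -2.0000

-2.000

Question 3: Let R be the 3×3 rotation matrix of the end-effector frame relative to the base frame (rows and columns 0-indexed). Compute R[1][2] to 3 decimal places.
1.000

End-effector z-axis (col 2 of R) = (0.0000,1.0000,0.0000)
R[1][2] = 1.0000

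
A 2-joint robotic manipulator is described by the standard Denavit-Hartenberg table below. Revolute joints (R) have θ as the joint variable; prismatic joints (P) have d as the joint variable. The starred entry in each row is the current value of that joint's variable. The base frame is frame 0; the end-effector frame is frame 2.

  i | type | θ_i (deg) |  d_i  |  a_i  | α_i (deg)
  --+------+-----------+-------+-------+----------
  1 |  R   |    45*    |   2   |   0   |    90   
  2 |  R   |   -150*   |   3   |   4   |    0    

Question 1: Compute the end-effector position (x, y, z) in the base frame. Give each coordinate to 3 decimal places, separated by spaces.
after link 1: o_1 = (0.0000, 0.0000, 2.0000)
after link 2: o_2 = (-0.3282, -4.5708, 0.0000)

-0.328 -4.571 0.000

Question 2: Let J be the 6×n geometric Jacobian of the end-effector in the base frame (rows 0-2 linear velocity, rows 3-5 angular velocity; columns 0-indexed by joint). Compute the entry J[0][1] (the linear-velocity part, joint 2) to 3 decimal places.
1.414

axis z_1 = (0.7071,-0.7071,0.0000); lever o_n−o_1 = (-0.3282,-4.5708,-2.0000)
cross product → J_v[:, 1] = (1.4142,1.4142,-3.4641)
J_ω[:, 1] = z_1
entry J[0][1] = 1.4142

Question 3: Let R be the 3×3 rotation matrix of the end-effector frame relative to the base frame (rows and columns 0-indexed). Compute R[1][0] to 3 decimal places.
-0.612

End-effector x-axis (col 0 of R) = (-0.6124,-0.6124,-0.5000)
R[1][0] = -0.6124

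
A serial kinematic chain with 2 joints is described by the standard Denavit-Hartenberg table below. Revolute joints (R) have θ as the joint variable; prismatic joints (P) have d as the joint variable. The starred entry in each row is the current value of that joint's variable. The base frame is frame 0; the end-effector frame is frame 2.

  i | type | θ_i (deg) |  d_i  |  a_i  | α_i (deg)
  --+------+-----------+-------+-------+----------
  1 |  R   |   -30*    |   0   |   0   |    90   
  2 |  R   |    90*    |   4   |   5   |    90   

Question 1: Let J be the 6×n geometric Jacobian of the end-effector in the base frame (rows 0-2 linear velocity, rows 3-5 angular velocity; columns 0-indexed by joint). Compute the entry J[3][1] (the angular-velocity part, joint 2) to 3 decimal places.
-0.500

axis z_1 = (-0.5000,-0.8660,0.0000); lever o_n−o_1 = (-2.0000,-3.4641,5.0000)
cross product → J_v[:, 1] = (-4.3301,2.5000,0.0000)
J_ω[:, 1] = z_1
entry J[3][1] = -0.5000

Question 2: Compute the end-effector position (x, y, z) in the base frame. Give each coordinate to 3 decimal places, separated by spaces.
after link 1: o_1 = (0.0000, 0.0000, 0.0000)
after link 2: o_2 = (-2.0000, -3.4641, 5.0000)

-2.000 -3.464 5.000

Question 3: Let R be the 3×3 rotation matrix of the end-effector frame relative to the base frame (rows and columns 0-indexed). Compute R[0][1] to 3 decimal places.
-0.500

End-effector y-axis (col 1 of R) = (-0.5000,-0.8660,0.0000)
R[0][1] = -0.5000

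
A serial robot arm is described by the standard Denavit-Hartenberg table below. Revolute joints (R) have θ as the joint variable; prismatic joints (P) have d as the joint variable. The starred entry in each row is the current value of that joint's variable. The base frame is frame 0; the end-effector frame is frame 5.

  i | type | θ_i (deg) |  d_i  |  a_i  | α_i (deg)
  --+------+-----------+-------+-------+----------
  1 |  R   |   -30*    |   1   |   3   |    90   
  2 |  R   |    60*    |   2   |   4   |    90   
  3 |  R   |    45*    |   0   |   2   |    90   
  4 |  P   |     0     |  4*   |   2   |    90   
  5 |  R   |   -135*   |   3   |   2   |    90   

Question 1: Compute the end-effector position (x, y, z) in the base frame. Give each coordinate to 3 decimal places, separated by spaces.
2.664 -3.847 9.131

after link 1: o_1 = (2.5981, -1.5000, 1.0000)
after link 2: o_2 = (3.3301, -4.2321, 4.4641)
after link 3: o_3 = (3.2354, -5.8103, 5.6888)
after link 4: o_4 = (5.7796, -5.6463, 9.3631)
after link 5: o_5 = (2.6636, -3.8472, 9.1310)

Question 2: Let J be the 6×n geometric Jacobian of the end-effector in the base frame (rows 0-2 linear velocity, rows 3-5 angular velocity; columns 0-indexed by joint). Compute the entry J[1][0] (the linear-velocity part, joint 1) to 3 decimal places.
2.664

axis z_0 = ẑ; lever o_n−o_0 = (2.6636,-3.8472,9.1310)
cross product → J_v[:, 0] = (3.8472,2.6636,-0.0000)
J_ω[:, 0] = z_0
entry J[1][0] = 2.6636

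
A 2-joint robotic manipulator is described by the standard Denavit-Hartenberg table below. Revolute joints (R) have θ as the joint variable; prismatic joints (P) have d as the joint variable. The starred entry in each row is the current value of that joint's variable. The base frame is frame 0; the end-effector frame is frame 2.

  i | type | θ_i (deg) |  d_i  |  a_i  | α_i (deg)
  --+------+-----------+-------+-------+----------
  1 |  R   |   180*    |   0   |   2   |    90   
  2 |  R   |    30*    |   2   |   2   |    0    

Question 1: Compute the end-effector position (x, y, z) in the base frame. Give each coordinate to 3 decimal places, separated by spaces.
-3.732 2.000 1.000

after link 1: o_1 = (-2.0000, 0.0000, 0.0000)
after link 2: o_2 = (-3.7321, 2.0000, 1.0000)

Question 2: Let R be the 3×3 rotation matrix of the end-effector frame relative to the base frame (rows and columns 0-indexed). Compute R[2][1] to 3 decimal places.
0.866

End-effector y-axis (col 1 of R) = (0.5000,-0.0000,0.8660)
R[2][1] = 0.8660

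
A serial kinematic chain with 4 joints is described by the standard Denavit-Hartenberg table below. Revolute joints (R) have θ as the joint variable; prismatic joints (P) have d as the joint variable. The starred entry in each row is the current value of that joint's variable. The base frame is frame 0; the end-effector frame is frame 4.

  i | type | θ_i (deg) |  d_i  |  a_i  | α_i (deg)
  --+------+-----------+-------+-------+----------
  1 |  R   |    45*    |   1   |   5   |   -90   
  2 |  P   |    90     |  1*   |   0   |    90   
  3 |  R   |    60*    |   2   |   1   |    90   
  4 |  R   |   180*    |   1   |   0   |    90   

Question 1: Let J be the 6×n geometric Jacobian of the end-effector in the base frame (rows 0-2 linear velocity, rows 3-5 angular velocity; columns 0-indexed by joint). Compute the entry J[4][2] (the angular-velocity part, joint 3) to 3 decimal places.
axis z_2 = (0.7071,0.7071,0.0000); lever o_n−o_2 = (1.1554,1.6730,-1.3660)
cross product → J_v[:, 2] = (-0.9659,0.9659,0.3660)
J_ω[:, 2] = z_2
entry J[4][2] = 0.7071

0.707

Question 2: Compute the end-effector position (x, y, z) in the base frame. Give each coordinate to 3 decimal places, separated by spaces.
after link 1: o_1 = (3.5355, 3.5355, 1.0000)
after link 2: o_2 = (2.8284, 4.2426, 1.0000)
after link 3: o_3 = (3.6303, 6.2692, 0.5000)
after link 4: o_4 = (3.9838, 5.9157, -0.3660)

3.984 5.916 -0.366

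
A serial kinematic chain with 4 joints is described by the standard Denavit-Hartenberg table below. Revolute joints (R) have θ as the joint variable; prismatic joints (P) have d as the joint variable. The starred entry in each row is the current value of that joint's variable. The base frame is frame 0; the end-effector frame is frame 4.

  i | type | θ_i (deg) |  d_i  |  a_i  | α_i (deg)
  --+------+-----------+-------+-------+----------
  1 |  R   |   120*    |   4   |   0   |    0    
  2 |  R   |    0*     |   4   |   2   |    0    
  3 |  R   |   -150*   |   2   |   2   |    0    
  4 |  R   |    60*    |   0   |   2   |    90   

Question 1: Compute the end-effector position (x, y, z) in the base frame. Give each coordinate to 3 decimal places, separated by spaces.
2.464 1.732 10.000

after link 1: o_1 = (0.0000, 0.0000, 4.0000)
after link 2: o_2 = (-1.0000, 1.7321, 8.0000)
after link 3: o_3 = (0.7321, 0.7321, 10.0000)
after link 4: o_4 = (2.4641, 1.7321, 10.0000)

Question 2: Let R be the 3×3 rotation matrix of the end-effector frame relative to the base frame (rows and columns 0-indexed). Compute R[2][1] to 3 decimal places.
1.000

End-effector y-axis (col 1 of R) = (-0.0000,0.0000,1.0000)
R[2][1] = 1.0000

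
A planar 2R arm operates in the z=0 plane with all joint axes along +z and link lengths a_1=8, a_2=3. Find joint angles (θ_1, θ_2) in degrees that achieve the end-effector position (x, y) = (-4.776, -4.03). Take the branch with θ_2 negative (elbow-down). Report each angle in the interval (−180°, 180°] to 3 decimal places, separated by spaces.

cos θ_2 = (39.0511−8²−3²)/(2·8·3) = -0.7073; θ_2 = -135.0132° (elbow-down)
β = atan2(-4.0300,-4.7760) = -139.8422°; ψ = atan2(-2.1208,5.8782) = -19.8393°
θ_1 = β − ψ = -120.0030°

-120.003 -135.013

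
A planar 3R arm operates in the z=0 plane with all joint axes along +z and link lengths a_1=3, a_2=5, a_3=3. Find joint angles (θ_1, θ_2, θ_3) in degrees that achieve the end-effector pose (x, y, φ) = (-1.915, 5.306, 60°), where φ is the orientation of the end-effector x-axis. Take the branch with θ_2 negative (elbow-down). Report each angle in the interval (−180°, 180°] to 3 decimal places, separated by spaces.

wrist centre = target − a_3·(cos φ, sin φ) = (-3.4150, 2.7079)
cos θ_2 = (18.9951−3²−5²)/(2·3·5) = -0.5002; θ_2 = -120.0109° (elbow-down)
β = atan2(2.7079,-3.4150) = 141.5873°; ψ = atan2(-4.3297,0.4992) = -83.4232°
θ_1 = β − ψ = 225.0106°
θ_3 = φ − θ_1 − θ_2 = -44.9997° (wrapped to (-180°,180°])

-134.989 -120.011 -45.000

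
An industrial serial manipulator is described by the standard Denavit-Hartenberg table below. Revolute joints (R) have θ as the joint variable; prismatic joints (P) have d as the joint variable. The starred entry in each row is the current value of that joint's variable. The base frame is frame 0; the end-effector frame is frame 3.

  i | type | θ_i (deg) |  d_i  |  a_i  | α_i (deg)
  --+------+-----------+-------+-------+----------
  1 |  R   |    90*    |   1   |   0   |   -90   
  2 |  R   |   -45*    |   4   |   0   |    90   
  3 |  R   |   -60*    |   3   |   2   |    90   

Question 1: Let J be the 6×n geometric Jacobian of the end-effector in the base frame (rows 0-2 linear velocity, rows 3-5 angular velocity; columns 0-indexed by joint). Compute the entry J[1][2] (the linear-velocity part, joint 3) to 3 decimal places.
1.225

axis z_2 = (-0.0000,-0.7071,0.7071); lever o_n−o_2 = (1.7321,-1.4142,2.8284)
cross product → J_v[:, 2] = (-1.0000,1.2247,1.2247)
J_ω[:, 2] = z_2
entry J[1][2] = 1.2247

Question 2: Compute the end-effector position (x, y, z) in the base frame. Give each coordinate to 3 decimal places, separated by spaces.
after link 1: o_1 = (0.0000, 0.0000, 1.0000)
after link 2: o_2 = (-4.0000, 0.0000, 1.0000)
after link 3: o_3 = (-2.2679, -1.4142, 3.8284)

-2.268 -1.414 3.828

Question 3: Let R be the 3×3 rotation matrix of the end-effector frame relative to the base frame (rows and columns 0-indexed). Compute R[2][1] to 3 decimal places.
End-effector y-axis (col 1 of R) = (-0.0000,-0.7071,0.7071)
R[2][1] = 0.7071

0.707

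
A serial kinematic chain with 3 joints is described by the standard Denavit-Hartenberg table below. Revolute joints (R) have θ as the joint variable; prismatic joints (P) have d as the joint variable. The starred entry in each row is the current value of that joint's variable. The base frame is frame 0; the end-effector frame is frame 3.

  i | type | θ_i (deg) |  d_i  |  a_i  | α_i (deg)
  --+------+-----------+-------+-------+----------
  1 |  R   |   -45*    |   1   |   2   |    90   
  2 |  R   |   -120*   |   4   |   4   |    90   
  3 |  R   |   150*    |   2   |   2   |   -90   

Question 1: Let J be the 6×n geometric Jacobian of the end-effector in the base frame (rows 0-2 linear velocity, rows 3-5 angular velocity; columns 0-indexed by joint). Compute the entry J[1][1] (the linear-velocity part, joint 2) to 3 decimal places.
-0.682

axis z_1 = (-0.7071,-0.7071,0.0000); lever o_n−o_1 = (-5.5621,-1.5089,-0.9641)
cross product → J_v[:, 1] = (0.6817,-0.6817,-2.8660)
J_ω[:, 1] = z_1
entry J[1][1] = -0.6817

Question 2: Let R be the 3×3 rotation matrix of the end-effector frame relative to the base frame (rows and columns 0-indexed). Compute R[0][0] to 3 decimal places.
-0.047

End-effector x-axis (col 0 of R) = (-0.0474,-0.6597,0.7500)
R[0][0] = -0.0474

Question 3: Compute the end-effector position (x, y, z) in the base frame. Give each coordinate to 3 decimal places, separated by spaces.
after link 1: o_1 = (1.4142, -1.4142, 1.0000)
after link 2: o_2 = (-2.8284, -2.8284, -2.4641)
after link 3: o_3 = (-4.1479, -2.9232, 0.0359)

-4.148 -2.923 0.036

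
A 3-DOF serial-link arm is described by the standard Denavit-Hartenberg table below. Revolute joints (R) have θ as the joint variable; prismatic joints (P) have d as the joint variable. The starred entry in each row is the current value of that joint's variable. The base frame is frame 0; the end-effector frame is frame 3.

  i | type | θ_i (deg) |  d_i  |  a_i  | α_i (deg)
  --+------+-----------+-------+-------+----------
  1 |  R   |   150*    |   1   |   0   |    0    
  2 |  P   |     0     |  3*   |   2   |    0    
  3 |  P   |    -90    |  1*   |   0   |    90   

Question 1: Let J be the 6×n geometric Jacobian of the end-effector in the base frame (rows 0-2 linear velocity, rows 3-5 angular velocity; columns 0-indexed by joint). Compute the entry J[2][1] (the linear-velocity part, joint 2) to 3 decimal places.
prismatic axis z_1 = (0.0000,0.0000,1.0000)
J_v[:, 1] = z_1; J_ω[:, 1] = (0,0,0)
entry J[2][1] = 1.0000

1.000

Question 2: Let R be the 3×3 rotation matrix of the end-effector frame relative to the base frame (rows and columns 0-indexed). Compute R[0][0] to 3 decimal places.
End-effector x-axis (col 0 of R) = (0.5000,0.8660,0.0000)
R[0][0] = 0.5000

0.500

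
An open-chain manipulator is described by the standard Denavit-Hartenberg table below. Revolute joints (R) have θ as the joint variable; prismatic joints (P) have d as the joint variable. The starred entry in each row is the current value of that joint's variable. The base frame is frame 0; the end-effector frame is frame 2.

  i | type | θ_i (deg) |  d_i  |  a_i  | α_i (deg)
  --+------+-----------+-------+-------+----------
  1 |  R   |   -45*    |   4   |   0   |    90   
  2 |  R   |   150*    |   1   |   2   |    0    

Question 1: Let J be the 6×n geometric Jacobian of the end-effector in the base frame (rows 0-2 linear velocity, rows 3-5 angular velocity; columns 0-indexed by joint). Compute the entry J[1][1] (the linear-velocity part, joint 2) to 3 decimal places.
axis z_1 = (-0.7071,-0.7071,0.0000); lever o_n−o_1 = (-1.9319,0.5176,1.0000)
cross product → J_v[:, 1] = (-0.7071,0.7071,-1.7321)
J_ω[:, 1] = z_1
entry J[1][1] = 0.7071

0.707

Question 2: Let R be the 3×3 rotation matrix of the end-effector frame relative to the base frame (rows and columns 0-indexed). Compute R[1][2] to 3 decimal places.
-0.707

End-effector z-axis (col 2 of R) = (-0.7071,-0.7071,0.0000)
R[1][2] = -0.7071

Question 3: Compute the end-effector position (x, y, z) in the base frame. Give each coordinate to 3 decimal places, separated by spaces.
after link 1: o_1 = (0.0000, 0.0000, 4.0000)
after link 2: o_2 = (-1.9319, 0.5176, 5.0000)

-1.932 0.518 5.000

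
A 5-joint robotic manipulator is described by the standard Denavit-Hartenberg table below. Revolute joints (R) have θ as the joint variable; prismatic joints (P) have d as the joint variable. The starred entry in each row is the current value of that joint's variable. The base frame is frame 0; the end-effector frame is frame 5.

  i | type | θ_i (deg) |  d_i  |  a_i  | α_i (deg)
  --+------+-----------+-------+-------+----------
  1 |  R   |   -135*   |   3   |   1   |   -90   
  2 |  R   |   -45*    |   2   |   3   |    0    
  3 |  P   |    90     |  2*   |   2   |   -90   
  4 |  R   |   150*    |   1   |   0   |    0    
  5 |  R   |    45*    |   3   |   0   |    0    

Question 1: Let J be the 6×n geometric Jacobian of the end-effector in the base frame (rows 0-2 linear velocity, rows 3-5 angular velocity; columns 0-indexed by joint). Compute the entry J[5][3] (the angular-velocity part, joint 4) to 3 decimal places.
axis z_3 = (0.5000,0.5000,-0.7071); lever o_n−o_3 = (2.0000,2.0000,-2.8284)
cross product → J_v[:, 3] = (0.0000,0.0000,0.0000)
J_ω[:, 3] = z_3
entry J[5][3] = -0.7071

-0.707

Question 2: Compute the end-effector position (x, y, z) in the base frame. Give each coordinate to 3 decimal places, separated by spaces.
1.621 -4.036 0.879

after link 1: o_1 = (-0.7071, -0.7071, 3.0000)
after link 2: o_2 = (-0.7929, -3.6213, 5.1213)
after link 3: o_3 = (-0.3787, -6.0355, 3.7071)
after link 4: o_4 = (0.1213, -5.5355, 3.0000)
after link 5: o_5 = (1.6213, -4.0355, 0.8787)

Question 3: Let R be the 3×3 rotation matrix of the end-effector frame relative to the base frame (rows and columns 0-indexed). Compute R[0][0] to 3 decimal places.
0.666

End-effector x-axis (col 0 of R) = (0.6660,0.3000,0.6830)
R[0][0] = 0.6660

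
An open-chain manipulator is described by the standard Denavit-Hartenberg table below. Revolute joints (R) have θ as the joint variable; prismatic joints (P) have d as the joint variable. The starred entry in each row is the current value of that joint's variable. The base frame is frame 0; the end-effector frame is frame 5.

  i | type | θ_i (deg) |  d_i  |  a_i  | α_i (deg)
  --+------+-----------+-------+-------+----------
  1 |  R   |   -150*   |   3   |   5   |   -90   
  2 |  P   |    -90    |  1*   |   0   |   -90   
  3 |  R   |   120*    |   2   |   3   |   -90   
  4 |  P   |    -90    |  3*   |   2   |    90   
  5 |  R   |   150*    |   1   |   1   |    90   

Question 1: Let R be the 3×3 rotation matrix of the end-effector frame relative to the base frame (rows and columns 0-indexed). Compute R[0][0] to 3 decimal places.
0.875

End-effector x-axis (col 0 of R) = (0.8750,0.2165,-0.4330)
R[0][0] = 0.8750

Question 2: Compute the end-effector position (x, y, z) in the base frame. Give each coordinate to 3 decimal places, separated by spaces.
after link 1: o_1 = (-4.3301, -2.5000, 3.0000)
after link 2: o_2 = (-3.8301, -3.3660, 3.0000)
after link 3: o_3 = (-6.8612, -2.1160, 1.5000)
after link 4: o_4 = (-7.8433, -4.4151, -1.0981)
after link 5: o_5 = (-6.5353, -4.9486, -1.0311)

-6.535 -4.949 -1.031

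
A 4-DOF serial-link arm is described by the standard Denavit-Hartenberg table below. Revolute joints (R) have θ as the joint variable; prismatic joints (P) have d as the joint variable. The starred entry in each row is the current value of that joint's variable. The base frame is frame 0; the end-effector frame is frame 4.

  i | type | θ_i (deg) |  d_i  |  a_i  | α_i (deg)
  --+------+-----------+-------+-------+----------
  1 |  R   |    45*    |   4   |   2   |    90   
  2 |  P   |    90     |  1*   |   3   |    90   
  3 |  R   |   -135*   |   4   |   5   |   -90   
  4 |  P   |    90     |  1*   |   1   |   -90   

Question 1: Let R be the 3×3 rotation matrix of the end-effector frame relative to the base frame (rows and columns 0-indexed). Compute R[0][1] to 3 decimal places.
End-effector y-axis (col 1 of R) = (0.5000,-0.5000,-0.7071)
R[0][1] = 0.5000

0.500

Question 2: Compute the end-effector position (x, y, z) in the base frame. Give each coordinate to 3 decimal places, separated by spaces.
after link 1: o_1 = (1.4142, 1.4142, 4.0000)
after link 2: o_2 = (2.1213, 0.7071, 7.0000)
after link 3: o_3 = (2.4497, 6.0355, 3.4645)
after link 4: o_4 = (1.2426, 5.8284, 4.1716)

1.243 5.828 4.172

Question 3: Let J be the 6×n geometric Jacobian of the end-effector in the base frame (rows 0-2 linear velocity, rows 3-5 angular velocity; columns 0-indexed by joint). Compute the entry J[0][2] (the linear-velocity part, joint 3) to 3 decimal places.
axis z_2 = (0.7071,0.7071,-0.0000); lever o_n−o_2 = (-0.8787,5.1213,-2.8284)
cross product → J_v[:, 2] = (-2.0000,2.0000,4.2426)
J_ω[:, 2] = z_2
entry J[0][2] = -2.0000

-2.000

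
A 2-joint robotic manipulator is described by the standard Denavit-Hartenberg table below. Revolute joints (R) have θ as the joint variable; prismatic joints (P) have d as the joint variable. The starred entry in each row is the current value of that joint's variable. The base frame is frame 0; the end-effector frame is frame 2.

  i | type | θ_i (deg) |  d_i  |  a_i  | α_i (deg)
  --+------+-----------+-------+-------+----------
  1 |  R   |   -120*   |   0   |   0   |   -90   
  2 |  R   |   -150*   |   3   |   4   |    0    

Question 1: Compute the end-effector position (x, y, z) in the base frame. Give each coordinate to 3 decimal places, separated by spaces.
after link 1: o_1 = (0.0000, 0.0000, 0.0000)
after link 2: o_2 = (4.3301, 1.5000, 2.0000)

4.330 1.500 2.000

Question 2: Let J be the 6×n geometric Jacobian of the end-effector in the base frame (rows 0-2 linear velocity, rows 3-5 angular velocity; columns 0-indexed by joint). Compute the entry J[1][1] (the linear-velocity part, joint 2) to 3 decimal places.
axis z_1 = (0.8660,-0.5000,0.0000); lever o_n−o_1 = (4.3301,1.5000,2.0000)
cross product → J_v[:, 1] = (-1.0000,-1.7321,3.4641)
J_ω[:, 1] = z_1
entry J[1][1] = -1.7321

-1.732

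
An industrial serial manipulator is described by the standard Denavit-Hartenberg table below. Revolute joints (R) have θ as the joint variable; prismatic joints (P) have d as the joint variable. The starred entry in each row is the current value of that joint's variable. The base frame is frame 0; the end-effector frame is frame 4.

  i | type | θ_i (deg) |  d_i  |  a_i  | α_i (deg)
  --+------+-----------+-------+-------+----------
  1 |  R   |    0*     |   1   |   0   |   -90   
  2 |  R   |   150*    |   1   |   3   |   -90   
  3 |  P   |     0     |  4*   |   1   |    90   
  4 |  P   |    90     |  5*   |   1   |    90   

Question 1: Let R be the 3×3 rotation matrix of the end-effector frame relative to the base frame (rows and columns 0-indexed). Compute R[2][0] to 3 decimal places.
End-effector x-axis (col 0 of R) = (-0.5000,-0.0000,0.8660)
R[2][0] = 0.8660

0.866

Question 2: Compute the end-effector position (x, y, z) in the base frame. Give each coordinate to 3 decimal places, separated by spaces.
after link 1: o_1 = (0.0000, 0.0000, 1.0000)
after link 2: o_2 = (-2.5981, 1.0000, -0.5000)
after link 3: o_3 = (-5.4641, 1.0000, 2.4641)
after link 4: o_4 = (-5.9641, 6.0000, 3.3301)

-5.964 6.000 3.330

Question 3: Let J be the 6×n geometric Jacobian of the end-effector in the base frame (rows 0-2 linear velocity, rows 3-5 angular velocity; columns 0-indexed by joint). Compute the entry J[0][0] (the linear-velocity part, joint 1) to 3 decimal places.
-6.000

axis z_0 = ẑ; lever o_n−o_0 = (-5.9641,6.0000,3.3301)
cross product → J_v[:, 0] = (-6.0000,-5.9641,0.0000)
J_ω[:, 0] = z_0
entry J[0][0] = -6.0000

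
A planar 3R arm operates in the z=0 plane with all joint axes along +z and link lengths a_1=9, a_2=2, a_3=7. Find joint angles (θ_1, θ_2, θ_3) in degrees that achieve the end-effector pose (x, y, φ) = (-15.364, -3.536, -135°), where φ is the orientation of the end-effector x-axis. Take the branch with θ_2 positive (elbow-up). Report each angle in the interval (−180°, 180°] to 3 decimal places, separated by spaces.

164.536 45.001 15.463

wrist centre = target − a_3·(cos φ, sin φ) = (-10.4143, 1.4137)
cos θ_2 = (110.4553−9²−2²)/(2·9·2) = 0.7071; θ_2 = 45.0011° (elbow-up)
β = atan2(1.4137,-10.4143) = 172.2693°; ψ = atan2(1.4142,10.4142) = 7.7334°
θ_1 = β − ψ = 164.5359°
θ_3 = φ − θ_1 − θ_2 = 15.4630° (wrapped to (-180°,180°])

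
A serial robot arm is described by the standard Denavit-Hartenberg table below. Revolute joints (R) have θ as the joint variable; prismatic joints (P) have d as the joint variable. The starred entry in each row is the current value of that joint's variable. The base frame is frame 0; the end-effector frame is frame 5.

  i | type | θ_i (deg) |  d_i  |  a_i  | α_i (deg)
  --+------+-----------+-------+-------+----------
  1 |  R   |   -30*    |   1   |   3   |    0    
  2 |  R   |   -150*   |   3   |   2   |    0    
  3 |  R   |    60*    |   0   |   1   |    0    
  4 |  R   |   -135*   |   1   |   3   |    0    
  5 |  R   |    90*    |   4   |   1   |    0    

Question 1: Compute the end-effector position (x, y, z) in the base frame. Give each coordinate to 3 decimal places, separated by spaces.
-1.644 0.273 9.000

after link 1: o_1 = (2.5981, -1.5000, 1.0000)
after link 2: o_2 = (0.5981, -1.5000, 4.0000)
after link 3: o_3 = (0.0981, -2.3660, 4.0000)
after link 4: o_4 = (-0.6784, 0.5318, 5.0000)
after link 5: o_5 = (-1.6443, 0.2729, 9.0000)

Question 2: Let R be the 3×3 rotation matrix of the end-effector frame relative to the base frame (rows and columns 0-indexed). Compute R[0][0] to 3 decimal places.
-0.966

End-effector x-axis (col 0 of R) = (-0.9659,-0.2588,0.0000)
R[0][0] = -0.9659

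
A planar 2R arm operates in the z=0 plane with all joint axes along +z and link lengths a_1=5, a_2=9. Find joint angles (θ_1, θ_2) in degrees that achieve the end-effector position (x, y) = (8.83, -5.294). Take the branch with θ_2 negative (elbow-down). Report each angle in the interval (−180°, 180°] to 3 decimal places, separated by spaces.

30.003 -90.003

cos θ_2 = (105.9953−5²−9²)/(2·5·9) = -0.0001; θ_2 = -90.0030° (elbow-down)
β = atan2(-5.2940,8.8300) = -30.9447°; ψ = atan2(-9.0000,4.9995) = -60.9477°
θ_1 = β − ψ = 30.0030°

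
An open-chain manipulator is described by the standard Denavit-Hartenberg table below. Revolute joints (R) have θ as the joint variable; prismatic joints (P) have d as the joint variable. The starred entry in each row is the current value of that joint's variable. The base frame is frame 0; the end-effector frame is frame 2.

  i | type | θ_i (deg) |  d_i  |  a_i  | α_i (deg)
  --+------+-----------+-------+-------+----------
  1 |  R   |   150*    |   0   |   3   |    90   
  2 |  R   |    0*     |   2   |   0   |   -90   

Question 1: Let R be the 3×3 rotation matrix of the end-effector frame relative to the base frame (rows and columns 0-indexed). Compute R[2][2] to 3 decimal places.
End-effector z-axis (col 2 of R) = (0.0000,0.0000,1.0000)
R[2][2] = 1.0000

1.000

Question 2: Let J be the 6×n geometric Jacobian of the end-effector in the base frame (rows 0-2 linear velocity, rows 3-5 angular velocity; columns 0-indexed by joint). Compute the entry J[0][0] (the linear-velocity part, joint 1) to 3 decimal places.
-3.232

axis z_0 = ẑ; lever o_n−o_0 = (-1.5981,3.2321,0.0000)
cross product → J_v[:, 0] = (-3.2321,-1.5981,0.0000)
J_ω[:, 0] = z_0
entry J[0][0] = -3.2321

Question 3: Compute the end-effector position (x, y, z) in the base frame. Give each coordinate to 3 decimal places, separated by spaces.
-1.598 3.232 0.000

after link 1: o_1 = (-2.5981, 1.5000, 0.0000)
after link 2: o_2 = (-1.5981, 3.2321, 0.0000)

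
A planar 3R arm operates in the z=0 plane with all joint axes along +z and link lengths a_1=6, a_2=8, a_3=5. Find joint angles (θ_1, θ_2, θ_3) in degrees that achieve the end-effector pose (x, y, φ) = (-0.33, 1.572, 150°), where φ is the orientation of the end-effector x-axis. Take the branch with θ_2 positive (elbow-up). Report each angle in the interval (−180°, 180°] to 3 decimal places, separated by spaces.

-116.124 149.999 116.125

wrist centre = target − a_3·(cos φ, sin φ) = (4.0001, -0.9280)
cos θ_2 = (16.8622−6²−8²)/(2·6·8) = -0.8660; θ_2 = 149.9992° (elbow-up)
β = atan2(-0.9280,4.0001) = -13.0612°; ψ = atan2(4.0001,-0.9281) = 103.0633°
θ_1 = β − ψ = -116.1244°
θ_3 = φ − θ_1 − θ_2 = 116.1252° (wrapped to (-180°,180°])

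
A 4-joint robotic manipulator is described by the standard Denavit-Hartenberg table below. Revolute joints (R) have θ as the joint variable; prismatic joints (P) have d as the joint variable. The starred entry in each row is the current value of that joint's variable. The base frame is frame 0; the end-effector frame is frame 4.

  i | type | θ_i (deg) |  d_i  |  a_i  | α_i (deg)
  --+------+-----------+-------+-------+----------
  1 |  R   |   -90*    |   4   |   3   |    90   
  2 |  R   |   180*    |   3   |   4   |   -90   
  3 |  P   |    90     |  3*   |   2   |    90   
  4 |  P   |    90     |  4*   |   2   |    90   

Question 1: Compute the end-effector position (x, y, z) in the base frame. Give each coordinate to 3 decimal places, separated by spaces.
after link 1: o_1 = (0.0000, -3.0000, 4.0000)
after link 2: o_2 = (-3.0000, 1.0000, 4.0000)
after link 3: o_3 = (-1.0000, 1.0000, 1.0000)
after link 4: o_4 = (-1.0000, 5.0000, -1.0000)

-1.000 5.000 -1.000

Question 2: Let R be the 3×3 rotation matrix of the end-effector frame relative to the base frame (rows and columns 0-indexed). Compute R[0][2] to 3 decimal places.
1.000

End-effector z-axis (col 2 of R) = (1.0000,0.0000,-0.0000)
R[0][2] = 1.0000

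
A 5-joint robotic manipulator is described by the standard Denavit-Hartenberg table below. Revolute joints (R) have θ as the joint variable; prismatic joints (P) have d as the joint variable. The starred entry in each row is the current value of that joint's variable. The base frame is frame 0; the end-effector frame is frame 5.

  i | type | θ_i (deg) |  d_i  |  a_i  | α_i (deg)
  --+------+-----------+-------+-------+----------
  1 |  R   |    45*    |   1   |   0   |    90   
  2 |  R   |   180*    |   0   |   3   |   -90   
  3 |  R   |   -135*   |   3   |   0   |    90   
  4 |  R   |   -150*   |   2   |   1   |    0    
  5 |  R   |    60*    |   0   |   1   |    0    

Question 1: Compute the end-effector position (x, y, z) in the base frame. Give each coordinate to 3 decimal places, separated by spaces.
after link 1: o_1 = (0.0000, 0.0000, 1.0000)
after link 2: o_2 = (-2.1213, -2.1213, 1.0000)
after link 3: o_3 = (-2.1213, -2.1213, -2.0000)
after link 4: o_4 = (-2.9873, -0.1213, -1.5000)
after link 5: o_5 = (-2.9873, -0.1213, -0.5000)

-2.987 -0.121 -0.500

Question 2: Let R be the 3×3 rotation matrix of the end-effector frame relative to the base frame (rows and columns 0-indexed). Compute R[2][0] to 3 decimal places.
1.000

End-effector x-axis (col 0 of R) = (-0.0000,0.0000,1.0000)
R[2][0] = 1.0000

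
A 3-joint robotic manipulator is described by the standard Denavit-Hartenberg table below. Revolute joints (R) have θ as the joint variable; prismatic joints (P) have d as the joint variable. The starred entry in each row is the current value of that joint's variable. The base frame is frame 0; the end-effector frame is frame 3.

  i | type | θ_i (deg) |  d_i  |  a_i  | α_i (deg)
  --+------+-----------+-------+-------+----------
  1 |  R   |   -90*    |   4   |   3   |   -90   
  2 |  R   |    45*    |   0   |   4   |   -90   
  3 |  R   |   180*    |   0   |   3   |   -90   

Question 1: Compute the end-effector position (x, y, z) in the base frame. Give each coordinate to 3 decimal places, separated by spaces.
after link 1: o_1 = (0.0000, -3.0000, 4.0000)
after link 2: o_2 = (0.0000, -5.8284, 1.1716)
after link 3: o_3 = (-0.0000, -3.7071, 3.2929)

-0.000 -3.707 3.293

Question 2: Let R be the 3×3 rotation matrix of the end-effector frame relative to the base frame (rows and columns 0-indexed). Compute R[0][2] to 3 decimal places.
1.000

End-effector z-axis (col 2 of R) = (1.0000,0.0000,0.0000)
R[0][2] = 1.0000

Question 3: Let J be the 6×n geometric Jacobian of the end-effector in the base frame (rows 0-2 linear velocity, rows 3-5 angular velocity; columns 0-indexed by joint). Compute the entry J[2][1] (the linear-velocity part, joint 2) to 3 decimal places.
axis z_1 = (1.0000,0.0000,0.0000); lever o_n−o_1 = (-0.0000,-0.7071,-0.7071)
cross product → J_v[:, 1] = (-0.0000,0.7071,-0.7071)
J_ω[:, 1] = z_1
entry J[2][1] = -0.7071

-0.707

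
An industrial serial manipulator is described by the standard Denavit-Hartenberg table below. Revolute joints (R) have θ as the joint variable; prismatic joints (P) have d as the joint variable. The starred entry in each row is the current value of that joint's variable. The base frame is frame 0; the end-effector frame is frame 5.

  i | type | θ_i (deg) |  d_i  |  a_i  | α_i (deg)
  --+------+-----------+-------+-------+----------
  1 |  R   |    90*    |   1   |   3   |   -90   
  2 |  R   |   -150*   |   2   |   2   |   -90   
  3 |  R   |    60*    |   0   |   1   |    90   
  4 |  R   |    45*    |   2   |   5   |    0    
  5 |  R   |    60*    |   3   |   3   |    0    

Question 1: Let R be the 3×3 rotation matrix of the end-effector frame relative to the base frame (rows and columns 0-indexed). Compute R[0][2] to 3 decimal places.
-0.500

End-effector z-axis (col 2 of R) = (-0.5000,-0.7500,0.4330)
R[0][2] = -0.5000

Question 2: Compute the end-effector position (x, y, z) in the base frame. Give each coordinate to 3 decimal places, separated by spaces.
-1.245 -0.893 10.676

after link 1: o_1 = (0.0000, 3.0000, 1.0000)
after link 2: o_2 = (-2.0000, 1.2679, 2.0000)
after link 3: o_3 = (-1.1340, 0.8349, 2.2500)
after link 4: o_4 = (0.9279, -0.4282, 7.0618)
after link 5: o_5 = (-1.2445, -0.8931, 10.6762)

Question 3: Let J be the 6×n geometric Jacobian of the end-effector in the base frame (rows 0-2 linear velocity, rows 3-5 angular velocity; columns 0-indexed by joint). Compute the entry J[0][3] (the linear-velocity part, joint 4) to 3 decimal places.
axis z_3 = (-0.5000,-0.7500,0.4330); lever o_n−o_3 = (-0.1106,-1.7281,8.4262)
cross product → J_v[:, 3] = (-5.5714,4.1652,0.7811)
J_ω[:, 3] = z_3
entry J[0][3] = -5.5714

-5.571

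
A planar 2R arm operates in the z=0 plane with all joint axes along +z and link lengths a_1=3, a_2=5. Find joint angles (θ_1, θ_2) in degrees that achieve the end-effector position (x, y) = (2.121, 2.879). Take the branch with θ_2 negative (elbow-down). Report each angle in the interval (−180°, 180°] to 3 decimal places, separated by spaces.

cos θ_2 = (12.7873−3²−5²)/(2·3·5) = -0.7071; θ_2 = -134.9987° (elbow-down)
β = atan2(2.8790,2.1210) = 53.6204°; ψ = atan2(-3.5356,-0.5355) = -98.6117°
θ_1 = β − ψ = 152.2321°

152.232 -134.999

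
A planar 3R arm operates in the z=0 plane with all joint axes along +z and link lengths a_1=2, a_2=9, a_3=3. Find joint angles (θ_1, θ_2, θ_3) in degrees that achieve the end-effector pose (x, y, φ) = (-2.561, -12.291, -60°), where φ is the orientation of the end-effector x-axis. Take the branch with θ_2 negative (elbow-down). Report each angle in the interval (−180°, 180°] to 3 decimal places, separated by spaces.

-75.444 -45.026 60.469

wrist centre = target − a_3·(cos φ, sin φ) = (-4.0610, -9.6929)
cos θ_2 = (110.4445−2²−9²)/(2·2·9) = 0.7068; θ_2 = -45.0255° (elbow-down)
β = atan2(-9.6929,-4.0610) = -112.7320°; ψ = atan2(-6.3668,8.3611) = -37.2884°
θ_1 = β − ψ = -75.4436°
θ_3 = φ − θ_1 − θ_2 = 60.4691° (wrapped to (-180°,180°])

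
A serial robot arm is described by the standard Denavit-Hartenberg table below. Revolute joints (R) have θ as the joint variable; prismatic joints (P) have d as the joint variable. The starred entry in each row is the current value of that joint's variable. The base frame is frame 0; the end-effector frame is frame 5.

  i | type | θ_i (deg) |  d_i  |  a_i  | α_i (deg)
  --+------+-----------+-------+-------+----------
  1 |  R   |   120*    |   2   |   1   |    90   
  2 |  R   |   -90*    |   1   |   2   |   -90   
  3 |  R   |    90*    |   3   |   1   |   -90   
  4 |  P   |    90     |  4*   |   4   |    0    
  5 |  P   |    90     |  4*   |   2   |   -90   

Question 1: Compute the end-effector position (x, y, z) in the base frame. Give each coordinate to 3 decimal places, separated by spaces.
after link 1: o_1 = (-0.5000, 0.8660, 2.0000)
after link 2: o_2 = (0.3660, 1.3660, 0.0000)
after link 3: o_3 = (-2.0000, 3.4641, 0.0000)
after link 4: o_4 = (-0.0000, -0.0000, 4.0000)
after link 5: o_5 = (1.7321, 1.0000, 8.0000)

1.732 1.000 8.000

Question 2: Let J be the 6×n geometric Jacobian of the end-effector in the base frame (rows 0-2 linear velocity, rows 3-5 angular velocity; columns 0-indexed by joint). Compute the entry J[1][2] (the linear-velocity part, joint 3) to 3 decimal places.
axis z_2 = (-0.5000,0.8660,0.0000); lever o_n−o_2 = (1.3660,-0.3660,8.0000)
cross product → J_v[:, 2] = (6.9282,4.0000,-1.0000)
J_ω[:, 2] = z_2
entry J[1][2] = 4.0000

4.000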